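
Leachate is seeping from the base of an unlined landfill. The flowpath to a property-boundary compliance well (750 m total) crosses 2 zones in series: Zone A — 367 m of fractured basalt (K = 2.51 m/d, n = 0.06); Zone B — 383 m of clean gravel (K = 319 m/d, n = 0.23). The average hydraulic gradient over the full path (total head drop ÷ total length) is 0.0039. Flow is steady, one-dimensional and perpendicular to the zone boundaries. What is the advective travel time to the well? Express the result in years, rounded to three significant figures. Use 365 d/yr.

For zones in series the flux q is common to all zones; the equivalent conductivity is the harmonic (thickness-weighted) mean, K_eq = L_total / Σ(L_j/K_j).
Σ(L/K) = 367/2.51 + 383/319 = 146.2 + 1.201 = 147.4 d
K_eq = L_total / Σ(L/K) = 750 / 147.4 = 5.088 m/d
q = K_eq · i = 5.088 × 0.0039 = 0.01984 m/d (same in every zone)
Zone A: v = q/n = 0.01984/0.06 = 0.3307 m/d → t_A = 367/0.3307 = 1110 d
Zone B: v = q/n = 0.01984/0.23 = 0.08627 m/d → t_B = 383/0.08627 = 4440 d
Total t = 1110 + 4440 = 5549 d
   = 5549 / 365 = 15.2 yr

15.2 years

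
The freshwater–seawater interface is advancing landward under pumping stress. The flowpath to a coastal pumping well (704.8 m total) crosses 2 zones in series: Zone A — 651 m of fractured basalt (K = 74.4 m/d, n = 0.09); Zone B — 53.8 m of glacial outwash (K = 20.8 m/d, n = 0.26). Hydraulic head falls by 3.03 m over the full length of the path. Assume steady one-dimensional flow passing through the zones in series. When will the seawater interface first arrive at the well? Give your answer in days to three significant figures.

272 days

Continuity: the same q passes through each zone, so ΔH = q·Σ(L_j/K_j) — the zones act as resistances in series.
Σ(L/K) = 651/74.4 + 53.8/20.8 = 8.750 + 2.587 = 11.34 d
q = ΔH / Σ(L/K) = 3.03 / 11.34 = 0.2673 m/d (same in every zone)
Zone A: v = q/n = 0.2673/0.09 = 2.970 m/d → t_A = 651/2.970 = 219.2 d
Zone B: v = q/n = 0.2673/0.26 = 1.028 m/d → t_B = 53.8/1.028 = 52.34 d
Total t = 219.2 + 52.34 = 271.5 d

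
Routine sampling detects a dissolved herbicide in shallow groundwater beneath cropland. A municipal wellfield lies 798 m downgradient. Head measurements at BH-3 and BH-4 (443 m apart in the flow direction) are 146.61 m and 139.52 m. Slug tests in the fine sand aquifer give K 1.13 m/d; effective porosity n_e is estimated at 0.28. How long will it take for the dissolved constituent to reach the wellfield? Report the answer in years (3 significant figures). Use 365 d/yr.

33.8 years

Hydraulic gradient i = (146.61 − 139.52) / 443 = 7.09 / 443 = 0.01600
Darcy flux q = K·i = 1.13 × 0.01600 = 0.01809 m/d
v_s = q/n_e = 0.01809/0.28 = 0.06459 m/d
t = L / v = 798 / 0.06459 = 12350 d
   = 12350 / 365 = 33.8 yr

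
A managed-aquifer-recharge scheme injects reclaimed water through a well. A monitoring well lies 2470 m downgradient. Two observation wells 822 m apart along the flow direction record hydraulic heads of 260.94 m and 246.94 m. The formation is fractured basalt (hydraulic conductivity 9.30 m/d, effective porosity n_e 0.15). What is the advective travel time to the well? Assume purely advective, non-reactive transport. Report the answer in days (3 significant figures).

Hydraulic gradient i = (260.94 − 246.94) / 822 = 14.00 / 822 = 0.01703
q = Ki = 9.30 × 0.01703 = 0.1584 m/d
v = Ki/n = 9.30·0.01703/0.15 = 1.056 m/d
t = L / v = 2470 / 1.056 = 2339 d

2340 days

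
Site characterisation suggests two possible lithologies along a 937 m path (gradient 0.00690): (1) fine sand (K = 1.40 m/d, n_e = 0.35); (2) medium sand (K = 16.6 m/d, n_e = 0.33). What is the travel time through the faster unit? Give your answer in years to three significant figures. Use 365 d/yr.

7.40 years

Unit 1 (fine sand): v = 1.40×0.0069/0.35 = 0.02760 m/d, t = 937/0.02760 = 33950 d
Unit 2 (medium sand): v = 16.6×0.0069/0.33 = 0.3471 m/d, t = 937/0.3471 = 2700 d
Faster: 2700 d / 365 = 7.40 yr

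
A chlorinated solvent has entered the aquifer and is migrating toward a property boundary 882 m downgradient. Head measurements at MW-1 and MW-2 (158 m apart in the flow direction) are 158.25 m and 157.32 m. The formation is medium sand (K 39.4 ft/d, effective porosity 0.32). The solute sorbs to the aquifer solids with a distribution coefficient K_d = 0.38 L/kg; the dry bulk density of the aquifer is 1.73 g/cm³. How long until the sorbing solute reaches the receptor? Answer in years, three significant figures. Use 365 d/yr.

33.4 years

Hydraulic gradient i = (158.25 − 157.32) / 158 = 0.93 / 158 = 0.005886
K = 39.4 ft/d × 0.3048 = 12.01 m/d
q = Ki = 12.01 × 0.005886 = 0.07069 m/d
Average linear velocity = 0.07069 / 0.32 = 0.2209 m/d
Retardation R = 1 + ρ_b·K_d/n = 1 + 1.73×0.38/0.32 = 3.054
Contaminant velocity v_c = v/R = 0.2209/3.054 = 0.07232 m/d
t = L/v_c = 882/0.07232 = 12200 d
   = 12200/365 = 33.4 yr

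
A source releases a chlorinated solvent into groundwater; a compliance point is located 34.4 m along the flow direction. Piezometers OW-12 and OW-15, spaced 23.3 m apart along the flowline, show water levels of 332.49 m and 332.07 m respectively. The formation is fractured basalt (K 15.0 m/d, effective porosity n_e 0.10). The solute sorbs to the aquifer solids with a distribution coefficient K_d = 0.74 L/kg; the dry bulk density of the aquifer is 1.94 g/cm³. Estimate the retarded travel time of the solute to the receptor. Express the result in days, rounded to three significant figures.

195 days

Hydraulic gradient i = (332.49 − 332.07) / 23.3 = 0.42 / 23.3 = 0.01803
q = Ki = 15.0 × 0.01803 = 0.2704 m/d
v = Ki/n = 15.0·0.01803/0.10 = 2.704 m/d
Retardation R = 1 + ρ_b·K_d/n = 1 + 1.94×0.74/0.10 = 15.36
Contaminant velocity v_c = v/R = 2.704/15.36 = 0.1761 m/d
t = L/v_c = 34.4/0.1761 = 195.4 d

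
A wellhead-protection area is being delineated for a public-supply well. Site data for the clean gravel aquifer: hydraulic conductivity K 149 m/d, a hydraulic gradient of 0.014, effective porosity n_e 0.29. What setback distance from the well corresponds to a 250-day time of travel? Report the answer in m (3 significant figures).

1800 m

q = Ki = 149 × 0.014 = 2.086 m/d
Average linear velocity = 2.086 / 0.29 = 7.193 m/d
L = v × T = 7.193 × 250 = 1798 m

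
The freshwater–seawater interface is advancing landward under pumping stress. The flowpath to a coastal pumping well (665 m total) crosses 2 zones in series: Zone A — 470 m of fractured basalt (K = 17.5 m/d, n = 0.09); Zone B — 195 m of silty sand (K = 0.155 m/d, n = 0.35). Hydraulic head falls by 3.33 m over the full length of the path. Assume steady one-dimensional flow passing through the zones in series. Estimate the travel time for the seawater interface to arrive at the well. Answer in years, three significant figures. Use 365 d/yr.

117 years

Continuity: the same q passes through each zone, so ΔH = q·Σ(L_j/K_j) — the zones act as resistances in series.
Σ(L/K) = 470/17.5 + 195/0.155 = 26.86 + 1258 = 1285 d
q = ΔH / Σ(L/K) = 3.33 / 1285 = 0.002592 m/d (same in every zone)
Zone A: v = q/n = 0.002592/0.09 = 0.02880 m/d → t_A = 470/0.02880 = 16320 d
Zone B: v = q/n = 0.002592/0.35 = 0.007405 m/d → t_B = 195/0.007405 = 26340 d
Total t = 16320 + 26340 = 42660 d
   = 42660 / 365 = 117 yr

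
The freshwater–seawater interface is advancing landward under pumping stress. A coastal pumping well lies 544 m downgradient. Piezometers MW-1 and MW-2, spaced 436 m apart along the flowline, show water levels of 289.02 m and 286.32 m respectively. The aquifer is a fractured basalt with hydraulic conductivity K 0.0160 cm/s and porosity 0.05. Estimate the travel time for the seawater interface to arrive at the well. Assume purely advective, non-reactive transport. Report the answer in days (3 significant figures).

Hydraulic gradient i = (289.02 − 286.32) / 436 = 2.70 / 436 = 0.006193
K = 0.0160 cm/s × 864 = 13.82 m/d
q = Ki = 13.82 × 0.006193 = 0.08561 m/d
Seepage velocity v = q / n = 0.08561 / 0.05 = 1.712 m/d
t = L / v = 544 / 1.712 = 317.7 d

318 days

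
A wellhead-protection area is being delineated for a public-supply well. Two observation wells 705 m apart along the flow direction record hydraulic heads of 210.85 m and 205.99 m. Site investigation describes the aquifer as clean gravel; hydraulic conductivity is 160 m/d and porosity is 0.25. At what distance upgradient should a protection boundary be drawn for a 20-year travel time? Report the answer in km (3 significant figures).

32.2 km

Hydraulic gradient i = (210.85 − 205.99) / 705 = 4.86 / 705 = 0.006894
q = Ki = 160 × 0.006894 = 1.103 m/d
v = Ki/n = 160·0.006894/0.25 = 4.412 m/d
T = 20 yr × 365 = 7300 d
L = v × T = 4.412 × 7300 = 32210 m
   = 32.2 km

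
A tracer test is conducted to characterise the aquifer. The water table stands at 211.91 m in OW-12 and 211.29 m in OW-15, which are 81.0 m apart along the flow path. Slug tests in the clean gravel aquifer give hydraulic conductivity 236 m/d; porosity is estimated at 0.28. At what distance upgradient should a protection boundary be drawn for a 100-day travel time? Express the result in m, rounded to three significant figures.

645 m

Hydraulic gradient i = (211.91 − 211.29) / 81.0 = 0.62 / 81.0 = 0.007654
q = Ki = 236 × 0.007654 = 1.806 m/d
Average linear velocity = 1.806 / 0.28 = 6.451 m/d
L = v × T = 6.451 × 100 = 645.1 m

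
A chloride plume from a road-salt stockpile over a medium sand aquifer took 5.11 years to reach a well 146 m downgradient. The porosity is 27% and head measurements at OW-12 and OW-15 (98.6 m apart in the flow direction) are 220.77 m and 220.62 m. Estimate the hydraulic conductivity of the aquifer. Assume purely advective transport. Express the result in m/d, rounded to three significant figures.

Hydraulic gradient i = (220.77 − 220.62) / 98.6 = 0.15 / 98.6 = 0.001521
t = 5.11 years = 1865 d
v = L / t = 146 / 1865 = 0.07828 m/d
K = v · n / i = 0.07828 × 0.27 / 0.001521 = 13.9 m/d

13.9 m/d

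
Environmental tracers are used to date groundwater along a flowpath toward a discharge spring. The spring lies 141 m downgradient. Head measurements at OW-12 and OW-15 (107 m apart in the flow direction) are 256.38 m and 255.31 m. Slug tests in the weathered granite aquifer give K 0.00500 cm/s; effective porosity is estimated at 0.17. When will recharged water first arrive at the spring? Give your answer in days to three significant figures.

Hydraulic gradient i = (256.38 − 255.31) / 107 = 1.07 / 107 = 0.01000
K = 0.00500 cm/s × 864 = 4.320 m/d
Specific discharge q = 4.320 × 0.01000 = 0.04320 m/d
Seepage velocity v = q / n = 0.04320 / 0.17 = 0.2541 m/d
t = L / v = 141 / 0.2541 = 554.9 d

555 days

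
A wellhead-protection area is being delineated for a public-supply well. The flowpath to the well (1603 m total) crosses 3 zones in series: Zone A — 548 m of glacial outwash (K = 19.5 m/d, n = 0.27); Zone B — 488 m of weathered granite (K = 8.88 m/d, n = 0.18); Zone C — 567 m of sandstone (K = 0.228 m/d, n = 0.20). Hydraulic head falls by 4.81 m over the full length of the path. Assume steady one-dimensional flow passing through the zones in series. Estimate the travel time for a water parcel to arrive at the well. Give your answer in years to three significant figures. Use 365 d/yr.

511 years

Steady 1-D flow in series ⇒ the Darcy flux q is identical in every zone and the zone head losses add (resistances L/K in series).
Σ(L/K) = 548/19.5 + 488/8.88 + 567/0.228 = 28.10 + 54.95 + 2487 = 2570 d
q = ΔH / Σ(L/K) = 4.81 / 2570 = 0.001872 m/d (same in every zone)
Zone A: v = q/n = 0.001872/0.27 = 0.006932 m/d → t_A = 548/0.006932 = 79050 d
Zone B: v = q/n = 0.001872/0.18 = 0.01040 m/d → t_B = 488/0.01040 = 46930 d
Zone C: v = q/n = 0.001872/0.20 = 0.009358 m/d → t_C = 567/0.009358 = 60590 d
Total t = 79050 + 46930 + 60590 = 186600 d
   = 186600 / 365 = 511 yr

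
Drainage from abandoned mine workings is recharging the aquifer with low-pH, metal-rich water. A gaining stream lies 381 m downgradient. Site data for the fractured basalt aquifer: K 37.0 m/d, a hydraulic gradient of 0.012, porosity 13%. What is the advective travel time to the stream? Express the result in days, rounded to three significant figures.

Darcy flux q = K·i = 37.0 × 0.012 = 0.4440 m/d
Seepage velocity v = q / n = 0.4440 / 0.13 = 3.415 m/d
t = L / v = 381 / 3.415 = 111.6 d

112 days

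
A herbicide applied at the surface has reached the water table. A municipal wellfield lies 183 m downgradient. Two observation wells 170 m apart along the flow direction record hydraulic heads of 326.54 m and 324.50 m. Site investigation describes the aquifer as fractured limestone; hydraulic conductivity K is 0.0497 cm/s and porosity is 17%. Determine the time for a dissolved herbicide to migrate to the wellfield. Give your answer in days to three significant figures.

Hydraulic gradient i = (326.54 − 324.50) / 170 = 2.04 / 170 = 0.01200
K = 0.0497 cm/s × 864 = 42.94 m/d
Darcy flux q = K·i = 42.94 × 0.01200 = 0.5153 m/d
Seepage velocity v = q / n = 0.5153 / 0.17 = 3.031 m/d
t = L / v = 183 / 3.031 = 60.37 d

60.4 days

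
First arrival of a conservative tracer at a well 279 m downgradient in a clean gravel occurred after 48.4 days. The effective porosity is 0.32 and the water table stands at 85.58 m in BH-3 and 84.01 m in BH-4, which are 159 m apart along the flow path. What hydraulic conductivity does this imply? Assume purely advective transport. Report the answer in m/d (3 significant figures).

187 m/d

Hydraulic gradient i = (85.58 − 84.01) / 159 = 1.57 / 159 = 0.009874
v = L / t = 279 / 48.4 = 5.764 m/d
K = v · n / i = 5.764 × 0.32 / 0.009874 = 187 m/d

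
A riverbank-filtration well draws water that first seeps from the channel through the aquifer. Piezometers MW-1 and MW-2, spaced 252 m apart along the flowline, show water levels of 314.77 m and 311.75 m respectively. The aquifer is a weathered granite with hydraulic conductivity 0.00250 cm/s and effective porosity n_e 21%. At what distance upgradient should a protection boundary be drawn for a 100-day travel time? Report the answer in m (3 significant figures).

Hydraulic gradient i = (314.77 − 311.75) / 252 = 3.02 / 252 = 0.01198
K = 0.00250 cm/s × 864 = 2.160 m/d
Darcy flux q = K·i = 2.160 × 0.01198 = 0.02589 m/d
Average linear velocity = 0.02589 / 0.21 = 0.1233 m/d
L = v × T = 0.1233 × 100 = 12.33 m

12.3 m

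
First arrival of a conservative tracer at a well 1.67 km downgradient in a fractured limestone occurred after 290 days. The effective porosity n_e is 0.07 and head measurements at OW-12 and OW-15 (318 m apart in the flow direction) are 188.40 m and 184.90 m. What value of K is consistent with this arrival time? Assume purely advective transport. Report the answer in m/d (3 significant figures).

Hydraulic gradient i = (188.40 − 184.90) / 318 = 3.50 / 318 = 0.01101
L = 1.67 km = 1670 m
v = L / t = 1670 / 290 = 5.759 m/d
K = v · n / i = 5.759 × 0.07 / 0.01101 = 36.6 m/d

36.6 m/d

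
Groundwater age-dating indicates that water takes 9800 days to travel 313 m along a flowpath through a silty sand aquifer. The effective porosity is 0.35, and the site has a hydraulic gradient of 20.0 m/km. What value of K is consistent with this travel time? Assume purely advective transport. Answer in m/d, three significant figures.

v = L / t = 313 / 9800 = 0.03194 m/d
K = v · n / i = 0.03194 × 0.35 / 0.020 = 0.559 m/d

0.559 m/d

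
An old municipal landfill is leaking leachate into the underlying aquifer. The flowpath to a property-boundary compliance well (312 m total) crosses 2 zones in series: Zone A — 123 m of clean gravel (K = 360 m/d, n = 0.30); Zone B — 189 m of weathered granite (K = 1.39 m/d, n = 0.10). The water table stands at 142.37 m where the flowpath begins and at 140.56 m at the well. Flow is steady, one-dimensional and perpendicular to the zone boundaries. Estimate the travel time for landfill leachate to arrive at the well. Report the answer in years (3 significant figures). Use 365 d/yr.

11.5 years

Total head drop ΔH = 142.37 − 140.56 = 1.81 m
Continuity: the same q passes through each zone, so ΔH = q·Σ(L_j/K_j) — the zones act as resistances in series.
Σ(L/K) = 123/360 + 189/1.39 = 0.3417 + 136.0 = 136.3 d
q = ΔH / Σ(L/K) = 1.81 / 136.3 = 0.01328 m/d (same in every zone)
Zone A: v = q/n = 0.01328/0.30 = 0.04426 m/d → t_A = 123/0.04426 = 2779 d
Zone B: v = q/n = 0.01328/0.10 = 0.1328 m/d → t_B = 189/0.1328 = 1423 d
Total t = 2779 + 1423 = 4202 d
   = 4202 / 365 = 11.5 yr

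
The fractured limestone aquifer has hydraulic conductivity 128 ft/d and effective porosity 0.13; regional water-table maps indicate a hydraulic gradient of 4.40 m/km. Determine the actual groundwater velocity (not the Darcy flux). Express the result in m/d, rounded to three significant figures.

K = 128 ft/d × 0.3048 = 39.01 m/d
Darcy flux q = K·i = 39.01 × 0.0044 = 0.1717 m/d
Seepage velocity v = q / n = 0.1717 / 0.13 = 1.320 m/d

1.32 m/d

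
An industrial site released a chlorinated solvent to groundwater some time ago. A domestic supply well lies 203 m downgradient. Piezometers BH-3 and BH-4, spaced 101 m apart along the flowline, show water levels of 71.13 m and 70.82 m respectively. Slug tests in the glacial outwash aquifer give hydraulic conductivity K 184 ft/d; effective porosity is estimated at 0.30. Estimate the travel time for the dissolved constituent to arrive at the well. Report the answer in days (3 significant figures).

Hydraulic gradient i = (71.13 − 70.82) / 101 = 0.31 / 101 = 0.003069
K = 184 ft/d × 0.3048 = 56.08 m/d
q = Ki = 56.08 × 0.003069 = 0.1721 m/d
v = Ki/n = 56.08·0.003069/0.30 = 0.5738 m/d
t = L / v = 203 / 0.5738 = 353.8 d

354 days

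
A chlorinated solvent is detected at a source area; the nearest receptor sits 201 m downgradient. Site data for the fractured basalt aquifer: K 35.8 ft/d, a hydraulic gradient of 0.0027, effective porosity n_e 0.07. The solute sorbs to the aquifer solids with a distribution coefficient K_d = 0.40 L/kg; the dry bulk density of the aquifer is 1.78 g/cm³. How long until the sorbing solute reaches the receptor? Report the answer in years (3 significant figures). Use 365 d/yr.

14.6 years

K = 35.8 ft/d × 0.3048 = 10.91 m/d
Specific discharge q = 10.91 × 0.0027 = 0.02946 m/d
Seepage velocity v = q / n = 0.02946 / 0.07 = 0.4209 m/d
Retardation R = 1 + ρ_b·K_d/n = 1 + 1.78×0.40/0.07 = 11.17
Contaminant velocity v_c = v/R = 0.4209/11.17 = 0.03768 m/d
t = L/v_c = 201/0.03768 = 5335 d
   = 5335/365 = 14.6 yr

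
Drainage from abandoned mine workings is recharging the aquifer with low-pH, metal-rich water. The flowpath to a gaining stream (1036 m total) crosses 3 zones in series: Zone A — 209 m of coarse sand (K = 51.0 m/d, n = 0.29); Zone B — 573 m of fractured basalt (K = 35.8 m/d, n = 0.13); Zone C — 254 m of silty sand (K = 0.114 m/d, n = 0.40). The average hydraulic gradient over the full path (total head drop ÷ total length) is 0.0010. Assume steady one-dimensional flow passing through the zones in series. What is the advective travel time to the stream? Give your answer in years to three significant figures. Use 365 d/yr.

For zones in series the flux q is common to all zones; the equivalent conductivity is the harmonic (thickness-weighted) mean, K_eq = L_total / Σ(L_j/K_j).
Σ(L/K) = 209/51.0 + 573/35.8 + 254/0.114 = 4.098 + 16.01 + 2228 = 2248 d
K_eq = L_total / Σ(L/K) = 1036 / 2248 = 0.4608 m/d
q = K_eq · i = 0.4608 × 0.0010 = 4.608e-4 m/d (same in every zone)
Zone A: v = q/n = 4.608e-4/0.29 = 0.001589 m/d → t_A = 209/0.001589 = 131500 d
Zone B: v = q/n = 4.608e-4/0.13 = 0.003545 m/d → t_B = 573/0.003545 = 161600 d
Zone C: v = q/n = 4.608e-4/0.40 = 0.001152 m/d → t_C = 254/0.001152 = 220500 d
Total t = 131500 + 161600 + 220500 = 513700 d
   = 513700 / 365 = 1410 yr

1410 years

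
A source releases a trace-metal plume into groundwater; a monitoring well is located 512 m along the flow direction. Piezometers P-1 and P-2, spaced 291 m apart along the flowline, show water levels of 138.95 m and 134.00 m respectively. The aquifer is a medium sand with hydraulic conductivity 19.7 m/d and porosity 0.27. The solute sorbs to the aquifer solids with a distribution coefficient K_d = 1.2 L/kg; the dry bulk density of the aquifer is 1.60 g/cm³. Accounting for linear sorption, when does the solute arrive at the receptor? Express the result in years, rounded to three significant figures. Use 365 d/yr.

9.17 years

Hydraulic gradient i = (138.95 − 134.00) / 291 = 4.95 / 291 = 0.01701
q = Ki = 19.7 × 0.01701 = 0.3351 m/d
Average linear velocity = 0.3351 / 0.27 = 1.241 m/d
Retardation R = 1 + ρ_b·K_d/n = 1 + 1.60×1.2/0.27 = 8.111
Contaminant velocity v_c = v/R = 1.241/8.111 = 0.1530 m/d
t = L/v_c = 512/0.1530 = 3346 d
   = 3346/365 = 9.17 yr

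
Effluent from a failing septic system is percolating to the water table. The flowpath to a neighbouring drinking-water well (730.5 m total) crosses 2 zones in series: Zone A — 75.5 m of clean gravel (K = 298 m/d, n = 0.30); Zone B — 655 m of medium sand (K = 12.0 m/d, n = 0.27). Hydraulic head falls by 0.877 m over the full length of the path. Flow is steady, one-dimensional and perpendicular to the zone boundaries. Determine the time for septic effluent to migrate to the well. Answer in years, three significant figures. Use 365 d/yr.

Continuity: the same q passes through each zone, so ΔH = q·Σ(L_j/K_j) — the zones act as resistances in series.
Σ(L/K) = 75.5/298 + 655/12.0 = 0.2534 + 54.58 = 54.84 d
q = ΔH / Σ(L/K) = 0.877 / 54.84 = 0.01599 m/d (same in every zone)
Zone A: v = q/n = 0.01599/0.30 = 0.05331 m/d → t_A = 75.5/0.05331 = 1416 d
Zone B: v = q/n = 0.01599/0.27 = 0.05923 m/d → t_B = 655/0.05923 = 11060 d
Total t = 1416 + 11060 = 12470 d
   = 12470 / 365 = 34.2 yr

34.2 years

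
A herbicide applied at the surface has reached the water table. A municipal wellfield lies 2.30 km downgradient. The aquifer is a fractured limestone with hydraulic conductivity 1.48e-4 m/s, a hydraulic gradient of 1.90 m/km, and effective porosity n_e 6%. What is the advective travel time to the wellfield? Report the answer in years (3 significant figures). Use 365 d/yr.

K = 1.48e-4 m/s × 86400 s/d = 12.79 m/d
Specific discharge q = 12.79 × 0.0019 = 0.02430 m/d
v = Ki/n = 12.79·0.0019/0.06 = 0.4049 m/d
L = 2.30 km = 2300 m
t = L / v = 2300 / 0.4049 = 5680 d
   = 5680 / 365 = 15.6 yr

15.6 years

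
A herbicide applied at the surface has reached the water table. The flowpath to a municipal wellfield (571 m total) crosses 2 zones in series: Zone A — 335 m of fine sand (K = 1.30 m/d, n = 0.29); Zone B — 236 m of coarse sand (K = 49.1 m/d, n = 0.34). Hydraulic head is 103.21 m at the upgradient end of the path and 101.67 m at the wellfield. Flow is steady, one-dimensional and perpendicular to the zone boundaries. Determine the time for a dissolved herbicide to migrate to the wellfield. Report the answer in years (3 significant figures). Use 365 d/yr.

Total head drop ΔH = 103.21 − 101.67 = 1.54 m
Continuity: the same q passes through each zone, so ΔH = q·Σ(L_j/K_j) — the zones act as resistances in series.
Σ(L/K) = 335/1.30 + 236/49.1 = 257.7 + 4.807 = 262.5 d
q = ΔH / Σ(L/K) = 1.54 / 262.5 = 0.005867 m/d (same in every zone)
Zone A: v = q/n = 0.005867/0.29 = 0.02023 m/d → t_A = 335/0.02023 = 16560 d
Zone B: v = q/n = 0.005867/0.34 = 0.01725 m/d → t_B = 236/0.01725 = 13680 d
Total t = 16560 + 13680 = 30240 d
   = 30240 / 365 = 82.8 yr

82.8 years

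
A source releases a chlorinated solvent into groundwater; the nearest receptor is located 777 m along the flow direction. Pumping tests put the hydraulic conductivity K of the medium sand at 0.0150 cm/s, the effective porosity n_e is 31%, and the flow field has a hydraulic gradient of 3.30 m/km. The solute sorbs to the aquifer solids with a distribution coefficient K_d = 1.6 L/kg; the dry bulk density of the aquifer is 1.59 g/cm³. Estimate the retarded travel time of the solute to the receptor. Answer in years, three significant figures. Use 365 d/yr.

K = 0.0150 cm/s × 864 = 12.96 m/d
Specific discharge q = 12.96 × 0.0033 = 0.04277 m/d
v_s = q/n_e = 0.04277/0.31 = 0.1380 m/d
Retardation R = 1 + ρ_b·K_d/n = 1 + 1.59×1.6/0.31 = 9.206
Contaminant velocity v_c = v/R = 0.1380/9.206 = 0.01499 m/d
t = L/v_c = 777/0.01499 = 51850 d
   = 51850/365 = 142 yr

142 years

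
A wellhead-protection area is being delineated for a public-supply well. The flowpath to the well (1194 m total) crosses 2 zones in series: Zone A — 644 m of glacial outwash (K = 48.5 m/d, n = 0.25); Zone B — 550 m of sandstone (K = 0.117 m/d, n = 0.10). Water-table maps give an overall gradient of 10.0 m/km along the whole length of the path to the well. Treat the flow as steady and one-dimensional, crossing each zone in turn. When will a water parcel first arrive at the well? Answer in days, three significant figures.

For zones in series the flux q is common to all zones; the equivalent conductivity is the harmonic (thickness-weighted) mean, K_eq = L_total / Σ(L_j/K_j).
Σ(L/K) = 644/48.5 + 550/0.117 = 13.28 + 4701 = 4714 d
K_eq = L_total / Σ(L/K) = 1194 / 4714 = 0.2533 m/d
q = K_eq · i = 0.2533 × 0.010 = 0.002533 m/d (same in every zone)
Zone A: v = q/n = 0.002533/0.25 = 0.01013 m/d → t_A = 644/0.01013 = 63570 d
Zone B: v = q/n = 0.002533/0.10 = 0.02533 m/d → t_B = 550/0.02533 = 21720 d
Total t = 63570 + 21720 = 85280 d

85300 days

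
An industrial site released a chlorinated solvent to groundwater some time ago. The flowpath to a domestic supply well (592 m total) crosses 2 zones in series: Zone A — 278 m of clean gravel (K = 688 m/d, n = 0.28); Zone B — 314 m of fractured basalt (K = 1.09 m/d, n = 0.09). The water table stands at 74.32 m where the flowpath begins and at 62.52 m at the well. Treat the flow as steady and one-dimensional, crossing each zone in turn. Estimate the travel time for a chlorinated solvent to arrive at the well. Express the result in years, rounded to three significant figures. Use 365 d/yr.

Total head drop ΔH = 74.32 − 62.52 = 11.80 m
Continuity: the same q passes through each zone, so ΔH = q·Σ(L_j/K_j) — the zones act as resistances in series.
Σ(L/K) = 278/688 + 314/1.09 = 0.4041 + 288.1 = 288.5 d
q = ΔH / Σ(L/K) = 11.80 / 288.5 = 0.04090 m/d (same in every zone)
Zone A: v = q/n = 0.04090/0.28 = 0.1461 m/d → t_A = 278/0.1461 = 1903 d
Zone B: v = q/n = 0.04090/0.09 = 0.4545 m/d → t_B = 314/0.4545 = 690.9 d
Total t = 1903 + 690.9 = 2594 d
   = 2594 / 365 = 7.11 yr

7.11 years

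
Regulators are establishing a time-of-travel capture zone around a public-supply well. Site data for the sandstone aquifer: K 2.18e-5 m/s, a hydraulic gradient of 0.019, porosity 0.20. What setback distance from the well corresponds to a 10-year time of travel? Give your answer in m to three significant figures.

K = 2.18e-5 m/s × 86400 s/d = 1.884 m/d
q = Ki = 1.884 × 0.019 = 0.03579 m/d
Average linear velocity = 0.03579 / 0.20 = 0.1789 m/d
T = 10 yr × 365 = 3650 d
L = v × T = 0.1789 × 3650 = 653.1 m

653 m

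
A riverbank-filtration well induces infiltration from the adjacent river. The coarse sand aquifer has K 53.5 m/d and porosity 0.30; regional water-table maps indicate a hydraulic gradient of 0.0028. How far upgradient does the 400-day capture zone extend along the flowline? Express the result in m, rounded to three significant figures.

200 m

Darcy flux q = K·i = 53.5 × 0.0028 = 0.1498 m/d
Average linear velocity = 0.1498 / 0.30 = 0.4993 m/d
L = v × T = 0.4993 × 400 = 199.7 m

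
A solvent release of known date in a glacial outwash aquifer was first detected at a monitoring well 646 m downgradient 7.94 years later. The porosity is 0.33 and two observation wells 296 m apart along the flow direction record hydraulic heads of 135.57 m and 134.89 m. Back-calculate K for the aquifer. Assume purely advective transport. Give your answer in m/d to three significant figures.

Hydraulic gradient i = (135.57 − 134.89) / 296 = 0.68 / 296 = 0.002297
t = 7.94 years = 2898 d
v = L / t = 646 / 2898 = 0.2229 m/d
K = v · n / i = 0.2229 × 0.33 / 0.002297 = 32.0 m/d

32.0 m/d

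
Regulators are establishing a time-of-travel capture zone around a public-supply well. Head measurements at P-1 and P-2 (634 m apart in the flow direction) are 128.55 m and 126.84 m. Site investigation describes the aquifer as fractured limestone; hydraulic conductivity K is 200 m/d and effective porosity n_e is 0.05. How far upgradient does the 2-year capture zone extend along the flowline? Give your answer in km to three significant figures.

7.88 km

Hydraulic gradient i = (128.55 − 126.84) / 634 = 1.71 / 634 = 0.002697
Darcy flux q = K·i = 200 × 0.002697 = 0.5394 m/d
v_s = q/n_e = 0.5394/0.05 = 10.79 m/d
T = 2 yr × 365 = 730 d
L = v × T = 10.79 × 730 = 7876 m
   = 7.88 km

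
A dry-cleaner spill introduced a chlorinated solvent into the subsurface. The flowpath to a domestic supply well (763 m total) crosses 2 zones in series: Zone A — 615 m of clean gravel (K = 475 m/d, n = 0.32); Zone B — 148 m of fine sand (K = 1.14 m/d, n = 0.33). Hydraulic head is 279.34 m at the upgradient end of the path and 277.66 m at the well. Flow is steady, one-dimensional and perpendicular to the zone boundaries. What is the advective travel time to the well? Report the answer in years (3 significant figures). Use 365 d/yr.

52.5 years

Total head drop ΔH = 279.34 − 277.66 = 1.68 m
Steady 1-D flow in series ⇒ the Darcy flux q is identical in every zone and the zone head losses add (resistances L/K in series).
Σ(L/K) = 615/475 + 148/1.14 = 1.295 + 129.8 = 131.1 d
q = ΔH / Σ(L/K) = 1.68 / 131.1 = 0.01281 m/d (same in every zone)
Zone A: v = q/n = 0.01281/0.32 = 0.04004 m/d → t_A = 615/0.04004 = 15360 d
Zone B: v = q/n = 0.01281/0.33 = 0.03883 m/d → t_B = 148/0.03883 = 3812 d
Total t = 15360 + 3812 = 19170 d
   = 19170 / 365 = 52.5 yr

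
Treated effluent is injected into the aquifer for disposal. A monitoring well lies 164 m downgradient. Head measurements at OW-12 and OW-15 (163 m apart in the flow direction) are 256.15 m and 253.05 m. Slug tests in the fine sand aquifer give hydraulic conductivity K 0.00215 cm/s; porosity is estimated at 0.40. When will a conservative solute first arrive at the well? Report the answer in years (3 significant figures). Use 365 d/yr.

Hydraulic gradient i = (256.15 − 253.05) / 163 = 3.10 / 163 = 0.01902
K = 0.00215 cm/s × 864 = 1.858 m/d
Specific discharge q = 1.858 × 0.01902 = 0.03533 m/d
Average linear velocity = 0.03533 / 0.40 = 0.08832 m/d
t = L / v = 164 / 0.08832 = 1857 d
   = 1857 / 365 = 5.09 yr

5.09 years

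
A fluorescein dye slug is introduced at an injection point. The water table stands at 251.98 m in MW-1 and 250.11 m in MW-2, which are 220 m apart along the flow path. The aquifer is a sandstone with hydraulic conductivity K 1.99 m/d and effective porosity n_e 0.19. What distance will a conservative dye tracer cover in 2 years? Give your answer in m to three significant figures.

65.0 m

Hydraulic gradient i = (251.98 − 250.11) / 220 = 1.87 / 220 = 0.008500
Darcy flux q = K·i = 1.99 × 0.008500 = 0.01692 m/d
Average linear velocity = 0.01692 / 0.19 = 0.08903 m/d
T = 2 yr × 365 = 730 d
L = v × T = 0.08903 × 730 = 64.99 m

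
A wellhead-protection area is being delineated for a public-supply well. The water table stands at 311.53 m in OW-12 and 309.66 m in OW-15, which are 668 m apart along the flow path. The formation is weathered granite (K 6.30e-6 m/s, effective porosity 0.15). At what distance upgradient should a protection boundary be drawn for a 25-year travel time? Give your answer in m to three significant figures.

92.7 m

Hydraulic gradient i = (311.53 − 309.66) / 668 = 1.87 / 668 = 0.002799
K = 6.30e-6 m/s × 86400 s/d = 0.5443 m/d
Specific discharge q = 0.5443 × 0.002799 = 0.001524 m/d
v = Ki/n = 0.5443·0.002799/0.15 = 0.01016 m/d
T = 25 yr × 365 = 9125 d
L = v × T = 0.01016 × 9125 = 92.70 m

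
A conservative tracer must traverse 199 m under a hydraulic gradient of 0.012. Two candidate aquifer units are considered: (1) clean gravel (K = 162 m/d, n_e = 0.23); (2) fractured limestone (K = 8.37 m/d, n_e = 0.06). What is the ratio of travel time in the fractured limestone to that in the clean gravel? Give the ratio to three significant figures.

Unit 1 (clean gravel): v = 162×0.012/0.23 = 8.452 m/d, t = 199/8.452 = 23.54 d
Unit 2 (fractured limestone): v = 8.37×0.012/0.06 = 1.674 m/d, t = 199/1.674 = 118.9 d
t(fractured limestone) / t(clean gravel) = 118.9/23.54 = 5.05

5.05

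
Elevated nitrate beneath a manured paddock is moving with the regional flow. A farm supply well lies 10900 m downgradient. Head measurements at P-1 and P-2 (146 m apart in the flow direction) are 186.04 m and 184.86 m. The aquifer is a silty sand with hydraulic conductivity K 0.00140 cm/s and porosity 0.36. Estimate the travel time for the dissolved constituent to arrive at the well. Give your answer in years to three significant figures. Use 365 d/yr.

Hydraulic gradient i = (186.04 − 184.86) / 146 = 1.18 / 146 = 0.008082
K = 0.00140 cm/s × 864 = 1.210 m/d
Darcy flux q = K·i = 1.210 × 0.008082 = 0.009776 m/d
Average linear velocity = 0.009776 / 0.36 = 0.02716 m/d
t = L / v = 10900 / 0.02716 = 401400 d
   = 401400 / 365 = 1100 yr

1100 years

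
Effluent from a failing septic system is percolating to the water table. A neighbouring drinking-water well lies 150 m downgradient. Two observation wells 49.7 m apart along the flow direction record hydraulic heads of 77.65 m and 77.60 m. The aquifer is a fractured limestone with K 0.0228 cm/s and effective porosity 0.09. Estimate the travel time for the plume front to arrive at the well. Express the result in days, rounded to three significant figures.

Hydraulic gradient i = (77.65 − 77.60) / 49.7 = 0.05 / 49.7 = 0.001006
K = 0.0228 cm/s × 864 = 19.70 m/d
Darcy flux q = K·i = 19.70 × 0.001006 = 0.01982 m/d
v_s = q/n_e = 0.01982/0.09 = 0.2202 m/d
t = L / v = 150 / 0.2202 = 681.2 d

681 days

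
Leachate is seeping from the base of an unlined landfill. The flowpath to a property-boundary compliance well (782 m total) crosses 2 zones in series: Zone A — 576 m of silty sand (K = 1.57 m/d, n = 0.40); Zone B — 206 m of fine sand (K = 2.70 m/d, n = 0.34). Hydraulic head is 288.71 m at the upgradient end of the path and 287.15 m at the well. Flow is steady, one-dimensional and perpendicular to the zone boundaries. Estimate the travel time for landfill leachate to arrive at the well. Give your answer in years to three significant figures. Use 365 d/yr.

Total head drop ΔH = 288.71 − 287.15 = 1.56 m
Continuity: the same q passes through each zone, so ΔH = q·Σ(L_j/K_j) — the zones act as resistances in series.
Σ(L/K) = 576/1.57 + 206/2.70 = 366.9 + 76.30 = 443.2 d
q = ΔH / Σ(L/K) = 1.56 / 443.2 = 0.003520 m/d (same in every zone)
Zone A: v = q/n = 0.003520/0.40 = 0.008800 m/d → t_A = 576/0.008800 = 65450 d
Zone B: v = q/n = 0.003520/0.34 = 0.01035 m/d → t_B = 206/0.01035 = 19900 d
Total t = 65450 + 19900 = 85350 d
   = 85350 / 365 = 234 yr

234 years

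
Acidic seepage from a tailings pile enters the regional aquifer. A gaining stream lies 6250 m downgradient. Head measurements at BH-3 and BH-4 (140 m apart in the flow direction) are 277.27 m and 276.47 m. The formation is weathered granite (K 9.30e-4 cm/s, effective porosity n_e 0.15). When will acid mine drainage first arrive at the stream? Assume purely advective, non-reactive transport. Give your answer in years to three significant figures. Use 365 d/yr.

559 years

Hydraulic gradient i = (277.27 − 276.47) / 140 = 0.80 / 140 = 0.005714
K = 9.30e-4 cm/s × 864 = 0.8035 m/d
q = Ki = 0.8035 × 0.005714 = 0.004592 m/d
Average linear velocity = 0.004592 / 0.15 = 0.03061 m/d
t = L / v = 6250 / 0.03061 = 204200 d
   = 204200 / 365 = 559 yr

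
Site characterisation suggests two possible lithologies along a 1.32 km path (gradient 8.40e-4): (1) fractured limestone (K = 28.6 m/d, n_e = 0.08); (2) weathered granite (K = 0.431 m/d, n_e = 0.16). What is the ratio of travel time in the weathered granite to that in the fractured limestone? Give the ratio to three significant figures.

Unit 1 (fractured limestone): v = 28.6×8.4e-4/0.08 = 0.3003 m/d, t = 1320/0.3003 = 4396 d
Unit 2 (weathered granite): v = 0.431×8.4e-4/0.16 = 0.002263 m/d, t = 1320/0.002263 = 583400 d
t(weathered granite) / t(fractured limestone) = 583400/4396 = 133

133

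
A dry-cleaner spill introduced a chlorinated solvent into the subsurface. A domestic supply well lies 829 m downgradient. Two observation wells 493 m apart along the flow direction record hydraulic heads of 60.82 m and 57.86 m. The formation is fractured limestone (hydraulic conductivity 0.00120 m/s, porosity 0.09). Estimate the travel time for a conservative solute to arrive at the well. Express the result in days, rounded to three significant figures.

120 days

Hydraulic gradient i = (60.82 − 57.86) / 493 = 2.96 / 493 = 0.006004
K = 0.00120 m/s × 86400 s/d = 103.7 m/d
Specific discharge q = 103.7 × 0.006004 = 0.6225 m/d
v = Ki/n = 103.7·0.006004/0.09 = 6.917 m/d
t = L / v = 829 / 6.917 = 119.9 d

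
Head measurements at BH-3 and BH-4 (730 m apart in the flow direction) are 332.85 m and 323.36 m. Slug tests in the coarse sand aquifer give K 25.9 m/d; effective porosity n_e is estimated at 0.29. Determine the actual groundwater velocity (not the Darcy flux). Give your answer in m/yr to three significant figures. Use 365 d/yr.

Hydraulic gradient i = (332.85 − 323.36) / 730 = 9.49 / 730 = 0.01300
Darcy flux q = K·i = 25.9 × 0.01300 = 0.3367 m/d
Average linear velocity = 0.3367 / 0.29 = 1.161 m/d
   = 1.161 × 365 = 424 m/yr

424 m/yr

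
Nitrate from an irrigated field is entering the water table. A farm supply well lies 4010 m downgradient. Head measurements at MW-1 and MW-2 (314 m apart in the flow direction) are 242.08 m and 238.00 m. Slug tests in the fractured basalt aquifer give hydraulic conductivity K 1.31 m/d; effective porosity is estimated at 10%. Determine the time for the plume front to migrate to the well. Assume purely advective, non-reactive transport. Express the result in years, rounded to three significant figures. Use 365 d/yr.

64.5 years

Hydraulic gradient i = (242.08 − 238.00) / 314 = 4.08 / 314 = 0.01299
Specific discharge q = 1.31 × 0.01299 = 0.01702 m/d
v = Ki/n = 1.31·0.01299/0.10 = 0.1702 m/d
t = L / v = 4010 / 0.1702 = 23560 d
   = 23560 / 365 = 64.5 yr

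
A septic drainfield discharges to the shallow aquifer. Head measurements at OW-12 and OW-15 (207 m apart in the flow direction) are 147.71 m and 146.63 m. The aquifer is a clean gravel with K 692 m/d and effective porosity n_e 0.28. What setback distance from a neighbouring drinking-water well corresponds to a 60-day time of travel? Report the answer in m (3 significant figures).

Hydraulic gradient i = (147.71 − 146.63) / 207 = 1.08 / 207 = 0.005217
q = Ki = 692 × 0.005217 = 3.610 m/d
v_s = q/n_e = 3.610/0.28 = 12.89 m/d
L = v × T = 12.89 × 60 = 773.7 m

774 m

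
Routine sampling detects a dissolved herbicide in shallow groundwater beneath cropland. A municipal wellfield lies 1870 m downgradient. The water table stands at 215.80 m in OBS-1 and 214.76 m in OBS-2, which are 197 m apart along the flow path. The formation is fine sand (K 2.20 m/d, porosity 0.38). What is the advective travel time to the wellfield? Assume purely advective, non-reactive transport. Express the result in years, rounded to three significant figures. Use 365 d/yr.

168 years

Hydraulic gradient i = (215.80 − 214.76) / 197 = 1.04 / 197 = 0.005279
Darcy flux q = K·i = 2.20 × 0.005279 = 0.01161 m/d
v = Ki/n = 2.20·0.005279/0.38 = 0.03056 m/d
t = L / v = 1870 / 0.03056 = 61180 d
   = 61180 / 365 = 168 yr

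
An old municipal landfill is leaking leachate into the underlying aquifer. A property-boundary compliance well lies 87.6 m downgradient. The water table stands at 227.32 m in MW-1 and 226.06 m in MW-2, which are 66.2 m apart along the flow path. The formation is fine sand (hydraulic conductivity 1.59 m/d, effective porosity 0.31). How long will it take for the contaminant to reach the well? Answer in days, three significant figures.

Hydraulic gradient i = (227.32 − 226.06) / 66.2 = 1.26 / 66.2 = 0.01903
Specific discharge q = 1.59 × 0.01903 = 0.03026 m/d
v = Ki/n = 1.59·0.01903/0.31 = 0.09762 m/d
t = L / v = 87.6 / 0.09762 = 897.3 d

897 days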